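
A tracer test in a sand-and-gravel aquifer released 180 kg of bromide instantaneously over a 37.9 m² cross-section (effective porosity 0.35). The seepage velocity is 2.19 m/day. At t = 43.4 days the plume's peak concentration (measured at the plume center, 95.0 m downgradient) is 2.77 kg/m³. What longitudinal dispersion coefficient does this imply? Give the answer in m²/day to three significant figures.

At the plume center C_max = M/(n_e·A·√(4πDt)), so D = M²/(4πt·(n_e·A·C_max)²).
n_e·A·C_max = 0.35 × 37.9 × 2.77 = 36.74 kg/m.
D = 180²/(4π × 43.4 × 36.74²) = 0.0440 m²/day.

0.0440 m²/day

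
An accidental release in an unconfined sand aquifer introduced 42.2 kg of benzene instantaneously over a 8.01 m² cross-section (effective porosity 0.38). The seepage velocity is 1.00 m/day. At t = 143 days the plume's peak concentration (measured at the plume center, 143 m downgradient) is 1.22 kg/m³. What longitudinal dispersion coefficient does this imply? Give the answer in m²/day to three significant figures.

0.0719 m²/day

At the plume center C_max = M/(n_e·A·√(4πDt)), so D = M²/(4πt·(n_e·A·C_max)²).
n_e·A·C_max = 0.38 × 8.01 × 1.22 = 3.713 kg/m.
D = 42.2²/(4π × 143 × 3.713²) = 0.0719 m²/day.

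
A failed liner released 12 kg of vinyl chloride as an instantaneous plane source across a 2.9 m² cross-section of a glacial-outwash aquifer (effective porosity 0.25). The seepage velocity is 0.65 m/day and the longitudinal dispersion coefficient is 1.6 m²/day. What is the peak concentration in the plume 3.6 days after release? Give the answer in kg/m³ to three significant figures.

The peak of an instantaneous 1D plume sits at x = vt; there the Gaussian factor is 1 and C_max = M/(n_e·A·√(4πDt)), where n_e·A is the pore area the mass is dissolved in.
√(4πDt) = √(4π × 1.6 × 3.6) = 8.508 m, so C_max = 12/(0.25 × 2.9 × 8.508) = 1.95 kg/m³.

1.95 kg/m³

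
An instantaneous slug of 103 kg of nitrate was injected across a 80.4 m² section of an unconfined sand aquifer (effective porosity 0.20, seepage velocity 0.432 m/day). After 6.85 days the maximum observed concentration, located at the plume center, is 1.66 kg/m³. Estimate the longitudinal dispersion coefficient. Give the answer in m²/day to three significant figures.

0.173 m²/day

At the plume center C_max = M/(n_e·A·√(4πDt)), so D = M²/(4πt·(n_e·A·C_max)²).
n_e·A·C_max = 0.20 × 80.4 × 1.66 = 26.69 kg/m.
D = 103²/(4π × 6.85 × 26.69²) = 0.173 m²/day.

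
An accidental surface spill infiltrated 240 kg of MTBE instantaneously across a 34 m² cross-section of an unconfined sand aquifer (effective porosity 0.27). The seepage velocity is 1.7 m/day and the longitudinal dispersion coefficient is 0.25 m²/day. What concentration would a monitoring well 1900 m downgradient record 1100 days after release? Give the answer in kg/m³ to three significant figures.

0.196 kg/m³

For an instantaneous plane source, C(x,t) = M/(n_e·A·√(4πDt)) · exp(−(x−vt)²/(4Dt)), with n_e·A the pore (flow) area.
Plume center vt = 1.7 × 1100 = 1870 m, so the well at 1900 m is 30 m downgradient of the peak.
√(4πDt) = 58.79 m, giving peak height M/(n_e·A·√(4πDt)) = 240/(0.27 × 34 × 58.79) = 0.4447 kg/m³.
(x−vt)²/(4Dt) = (30)²/(4 × 0.25 × 1100) = 0.8182; exp(−0.8182) = 0.4412.
C = 0.4447 × 0.4412 = 0.196 kg/m³.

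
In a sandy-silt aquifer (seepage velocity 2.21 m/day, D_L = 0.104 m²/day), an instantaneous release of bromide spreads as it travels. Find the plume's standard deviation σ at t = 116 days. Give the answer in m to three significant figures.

4.91 m

Dispersive spreading gives a Gaussian with σ² = 2Dt; advection only shifts the center.
σ = √(2 × 0.104 × 116) = 4.91 m.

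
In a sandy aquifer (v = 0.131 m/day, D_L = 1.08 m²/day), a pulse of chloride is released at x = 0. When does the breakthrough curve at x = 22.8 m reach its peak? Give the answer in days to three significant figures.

122 days

For the 1D instantaneous-source solution, setting ∂C/∂t = 0 at fixed x gives v²t² + 2Dt − x² = 0, so t = (√(D² + v²x²) − D)/v².
√(D² + v²x²) = √(1.08² + 0.131² × 22.8²) = 3.176; v² = 0.017161.
t = (3.176 − 1.08)/0.017161 = 122 days (vs. the pure-advection estimate x/v = 174 d).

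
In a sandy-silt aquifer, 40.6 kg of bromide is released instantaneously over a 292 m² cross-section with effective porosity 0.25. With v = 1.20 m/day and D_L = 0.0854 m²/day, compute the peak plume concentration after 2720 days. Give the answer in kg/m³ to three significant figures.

0.0103 kg/m³

The peak of an instantaneous 1D plume sits at x = vt; there the Gaussian factor is 1 and C_max = M/(n_e·A·√(4πDt)), where n_e·A is the pore area the mass is dissolved in.
√(4πDt) = √(4π × 0.0854 × 2720) = 54.03 m, so C_max = 40.6/(0.25 × 292 × 54.03) = 0.0103 kg/m³.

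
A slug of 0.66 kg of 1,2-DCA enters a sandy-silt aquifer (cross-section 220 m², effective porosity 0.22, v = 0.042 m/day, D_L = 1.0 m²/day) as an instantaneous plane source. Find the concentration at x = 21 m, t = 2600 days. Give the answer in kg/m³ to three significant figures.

3.57e-05 kg/m³

For an instantaneous plane source, C(x,t) = M/(n_e·A·√(4πDt)) · exp(−(x−vt)²/(4Dt)), with n_e·A the pore (flow) area.
Plume center vt = 0.042 × 2600 = 109.2 m, so the well at 21 m is 88.2 m upgradient of the peak.
√(4πDt) = 180.8 m, giving peak height M/(n_e·A·√(4πDt)) = 0.66/(0.22 × 220 × 180.8) = 7.542e-05 kg/m³.
(x−vt)²/(4Dt) = (-88.2)²/(4 × 1.0 × 2600) = 0.7480; exp(−0.7480) = 0.4733.
C = 7.542e-05 × 0.4733 = 3.57e-05 kg/m³.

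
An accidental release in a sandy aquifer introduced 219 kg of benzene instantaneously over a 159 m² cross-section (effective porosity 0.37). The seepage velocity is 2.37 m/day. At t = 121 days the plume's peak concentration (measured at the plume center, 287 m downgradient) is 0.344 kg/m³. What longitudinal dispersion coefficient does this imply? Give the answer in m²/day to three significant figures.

At the plume center C_max = M/(n_e·A·√(4πDt)), so D = M²/(4πt·(n_e·A·C_max)²).
n_e·A·C_max = 0.37 × 159 × 0.344 = 20.24 kg/m.
D = 219²/(4π × 121 × 20.24²) = 0.0770 m²/day.

0.0770 m²/day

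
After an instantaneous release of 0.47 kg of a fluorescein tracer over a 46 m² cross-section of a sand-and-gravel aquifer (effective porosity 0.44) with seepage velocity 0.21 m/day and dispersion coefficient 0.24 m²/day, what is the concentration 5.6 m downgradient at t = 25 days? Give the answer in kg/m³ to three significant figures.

0.00266 kg/m³

For an instantaneous plane source, C(x,t) = M/(n_e·A·√(4πDt)) · exp(−(x−vt)²/(4Dt)), with n_e·A the pore (flow) area.
Plume center vt = 0.21 × 25 = 5.25 m, so the well at 5.6 m is 0.35 m downgradient of the peak.
√(4πDt) = 8.683 m, giving peak height M/(n_e·A·√(4πDt)) = 0.47/(0.44 × 46 × 8.683) = 0.002674 kg/m³.
(x−vt)²/(4Dt) = (0.35)²/(4 × 0.24 × 25) = 0.005104; exp(−0.005104) = 0.9949.
C = 0.002674 × 0.9949 = 0.00266 kg/m³.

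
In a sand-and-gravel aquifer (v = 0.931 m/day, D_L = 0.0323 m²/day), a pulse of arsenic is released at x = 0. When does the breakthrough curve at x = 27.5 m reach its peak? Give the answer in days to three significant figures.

29.5 days

For the 1D instantaneous-source solution, setting ∂C/∂t = 0 at fixed x gives v²t² + 2Dt − x² = 0, so t = (√(D² + v²x²) − D)/v².
√(D² + v²x²) = √(0.0323² + 0.931² × 27.5²) = 25.60; v² = 0.866761.
t = (25.60 − 0.0323)/0.866761 = 29.5 days (vs. the pure-advection estimate x/v = 29.5 d).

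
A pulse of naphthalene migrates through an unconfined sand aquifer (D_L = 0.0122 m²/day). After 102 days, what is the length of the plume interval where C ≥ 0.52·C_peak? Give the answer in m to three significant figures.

3.61 m

The plume is Gaussian with σ = √(2Dt) = √(2 × 0.0122 × 102) = 1.578 m.
C/C_peak = exp(−Δx²/(2σ²)) = 0.52 ⇒ Δx = σ·√(−2 ln 0.52) = 1.578 × 1.144 = 1.805 m.
Width = 2Δx = 3.61 m.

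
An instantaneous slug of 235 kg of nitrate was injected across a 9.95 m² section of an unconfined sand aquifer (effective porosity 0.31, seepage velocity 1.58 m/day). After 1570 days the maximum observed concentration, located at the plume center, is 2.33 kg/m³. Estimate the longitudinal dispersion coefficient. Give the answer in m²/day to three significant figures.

0.0542 m²/day

At the plume center C_max = M/(n_e·A·√(4πDt)), so D = M²/(4πt·(n_e·A·C_max)²).
n_e·A·C_max = 0.31 × 9.95 × 2.33 = 7.187 kg/m.
D = 235²/(4π × 1570 × 7.187²) = 0.0542 m²/day.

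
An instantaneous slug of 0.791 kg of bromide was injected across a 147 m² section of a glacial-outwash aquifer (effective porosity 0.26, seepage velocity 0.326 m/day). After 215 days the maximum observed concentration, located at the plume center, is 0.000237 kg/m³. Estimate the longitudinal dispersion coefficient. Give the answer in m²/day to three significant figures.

At the plume center C_max = M/(n_e·A·√(4πDt)), so D = M²/(4πt·(n_e·A·C_max)²).
n_e·A·C_max = 0.26 × 147 × 0.000237 = 0.009058 kg/m.
D = 0.791²/(4π × 215 × 0.009058²) = 2.82 m²/day.

2.82 m²/day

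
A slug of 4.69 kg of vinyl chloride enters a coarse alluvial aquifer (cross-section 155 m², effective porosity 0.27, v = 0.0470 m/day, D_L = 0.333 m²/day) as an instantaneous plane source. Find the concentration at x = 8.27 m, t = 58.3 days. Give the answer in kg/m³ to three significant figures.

0.00484 kg/m³

For an instantaneous plane source, C(x,t) = M/(n_e·A·√(4πDt)) · exp(−(x−vt)²/(4Dt)), with n_e·A the pore (flow) area.
Plume center vt = 0.0470 × 58.3 = 2.7401 m, so the well at 8.27 m is 5.5299 m downgradient of the peak.
√(4πDt) = 15.62 m, giving peak height M/(n_e·A·√(4πDt)) = 4.69/(0.27 × 155 × 15.62) = 0.007175 kg/m³.
(x−vt)²/(4Dt) = (5.5299)²/(4 × 0.333 × 58.3) = 0.3938; exp(−0.3938) = 0.6745.
C = 0.007175 × 0.6745 = 0.00484 kg/m³.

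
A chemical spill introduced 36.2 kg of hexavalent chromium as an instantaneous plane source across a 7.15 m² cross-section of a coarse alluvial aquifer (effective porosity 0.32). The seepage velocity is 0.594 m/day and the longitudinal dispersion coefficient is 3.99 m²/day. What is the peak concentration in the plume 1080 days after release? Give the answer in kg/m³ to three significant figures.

The peak of an instantaneous 1D plume sits at x = vt; there the Gaussian factor is 1 and C_max = M/(n_e·A·√(4πDt)), where n_e·A is the pore area the mass is dissolved in.
√(4πDt) = √(4π × 3.99 × 1080) = 232.7 m, so C_max = 36.2/(0.32 × 7.15 × 232.7) = 0.0680 kg/m³.

0.0680 kg/m³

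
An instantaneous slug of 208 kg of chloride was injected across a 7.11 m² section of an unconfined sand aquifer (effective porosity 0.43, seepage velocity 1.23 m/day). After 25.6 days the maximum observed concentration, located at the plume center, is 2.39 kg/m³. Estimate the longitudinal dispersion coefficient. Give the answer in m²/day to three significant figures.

At the plume center C_max = M/(n_e·A·√(4πDt)), so D = M²/(4πt·(n_e·A·C_max)²).
n_e·A·C_max = 0.43 × 7.11 × 2.39 = 7.307 kg/m.
D = 208²/(4π × 25.6 × 7.307²) = 2.52 m²/day.

2.52 m²/day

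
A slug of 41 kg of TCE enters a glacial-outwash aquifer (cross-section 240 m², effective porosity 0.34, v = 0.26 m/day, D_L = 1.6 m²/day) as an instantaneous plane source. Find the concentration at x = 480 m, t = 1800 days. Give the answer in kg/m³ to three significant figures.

For an instantaneous plane source, C(x,t) = M/(n_e·A·√(4πDt)) · exp(−(x−vt)²/(4Dt)), with n_e·A the pore (flow) area.
Plume center vt = 0.26 × 1800 = 468 m, so the well at 480 m is 12 m downgradient of the peak.
√(4πDt) = 190.2 m, giving peak height M/(n_e·A·√(4πDt)) = 41/(0.34 × 240 × 190.2) = 0.002642 kg/m³.
(x−vt)²/(4Dt) = (12)²/(4 × 1.6 × 1800) = 0.01250; exp(−0.01250) = 0.9876.
C = 0.002642 × 0.9876 = 0.00261 kg/m³.

0.00261 kg/m³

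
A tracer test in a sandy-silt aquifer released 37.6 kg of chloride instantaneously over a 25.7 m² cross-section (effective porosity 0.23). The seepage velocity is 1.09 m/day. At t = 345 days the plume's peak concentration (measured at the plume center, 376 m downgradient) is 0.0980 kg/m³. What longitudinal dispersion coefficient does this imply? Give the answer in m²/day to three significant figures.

0.972 m²/day

At the plume center C_max = M/(n_e·A·√(4πDt)), so D = M²/(4πt·(n_e·A·C_max)²).
n_e·A·C_max = 0.23 × 25.7 × 0.0980 = 0.5793 kg/m.
D = 37.6²/(4π × 345 × 0.5793²) = 0.972 m²/day.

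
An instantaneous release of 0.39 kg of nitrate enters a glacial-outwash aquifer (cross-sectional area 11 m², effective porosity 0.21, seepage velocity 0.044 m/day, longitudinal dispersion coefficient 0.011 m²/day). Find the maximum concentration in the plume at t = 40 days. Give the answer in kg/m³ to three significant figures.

The peak of an instantaneous 1D plume sits at x = vt; there the Gaussian factor is 1 and C_max = M/(n_e·A·√(4πDt)), where n_e·A is the pore area the mass is dissolved in.
√(4πDt) = √(4π × 0.011 × 40) = 2.351 m, so C_max = 0.39/(0.21 × 11 × 2.351) = 0.0718 kg/m³.

0.0718 kg/m³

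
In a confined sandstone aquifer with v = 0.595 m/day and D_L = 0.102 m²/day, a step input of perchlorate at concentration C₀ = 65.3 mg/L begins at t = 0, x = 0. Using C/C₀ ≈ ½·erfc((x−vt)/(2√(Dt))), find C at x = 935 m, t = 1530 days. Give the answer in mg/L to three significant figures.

For a continuous step input, C/C₀ ≈ ½·erfc((x−vt)/(2√(Dt))).
vt = 0.595 × 1530 = 910.35 m and 2√(Dt) = 2√(0.102 × 1530) = 24.98 m.
Argument (x−vt)/(2√(Dt)) = (935 − 910.35)/24.98 = 0.9868; ½·erfc(0.9868) = 0.08143.
C = 65.3 × 0.08143 = 5.32 mg/L.

5.32 mg/L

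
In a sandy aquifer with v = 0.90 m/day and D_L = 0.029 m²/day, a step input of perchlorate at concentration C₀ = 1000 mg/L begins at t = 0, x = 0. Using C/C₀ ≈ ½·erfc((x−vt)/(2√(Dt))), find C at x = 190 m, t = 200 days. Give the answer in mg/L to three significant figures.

1.66 mg/L

For a continuous step input, C/C₀ ≈ ½·erfc((x−vt)/(2√(Dt))).
vt = 0.90 × 200 = 180 m and 2√(Dt) = 2√(0.029 × 200) = 4.817 m.
Argument (x−vt)/(2√(Dt)) = (190 − 180)/4.817 = 2.076; ½·erfc(2.076) = 0.001663.
C = 1000 × 0.001663 = 1.66 mg/L.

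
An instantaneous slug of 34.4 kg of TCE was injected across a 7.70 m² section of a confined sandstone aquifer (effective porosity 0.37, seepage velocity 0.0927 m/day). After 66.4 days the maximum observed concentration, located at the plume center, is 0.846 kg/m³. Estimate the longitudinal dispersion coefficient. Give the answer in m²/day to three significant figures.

At the plume center C_max = M/(n_e·A·√(4πDt)), so D = M²/(4πt·(n_e·A·C_max)²).
n_e·A·C_max = 0.37 × 7.70 × 0.846 = 2.410 kg/m.
D = 34.4²/(4π × 66.4 × 2.410²) = 0.244 m²/day.

0.244 m²/day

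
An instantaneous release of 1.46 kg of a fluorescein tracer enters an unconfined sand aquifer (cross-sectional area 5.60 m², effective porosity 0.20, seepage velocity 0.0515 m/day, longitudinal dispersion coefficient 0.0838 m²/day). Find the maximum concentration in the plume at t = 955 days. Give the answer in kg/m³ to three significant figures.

0.0411 kg/m³

The peak of an instantaneous 1D plume sits at x = vt; there the Gaussian factor is 1 and C_max = M/(n_e·A·√(4πDt)), where n_e·A is the pore area the mass is dissolved in.
√(4πDt) = √(4π × 0.0838 × 955) = 31.71 m, so C_max = 1.46/(0.20 × 5.60 × 31.71) = 0.0411 kg/m³.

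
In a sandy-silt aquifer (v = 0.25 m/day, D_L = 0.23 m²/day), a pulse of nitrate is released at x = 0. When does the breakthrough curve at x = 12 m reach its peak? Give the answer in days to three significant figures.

44.5 days

For the 1D instantaneous-source solution, setting ∂C/∂t = 0 at fixed x gives v²t² + 2Dt − x² = 0, so t = (√(D² + v²x²) − D)/v².
√(D² + v²x²) = √(0.23² + 0.25² × 12²) = 3.009; v² = 0.0625.
t = (3.009 − 0.23)/0.0625 = 44.5 days (vs. the pure-advection estimate x/v = 48.0 d).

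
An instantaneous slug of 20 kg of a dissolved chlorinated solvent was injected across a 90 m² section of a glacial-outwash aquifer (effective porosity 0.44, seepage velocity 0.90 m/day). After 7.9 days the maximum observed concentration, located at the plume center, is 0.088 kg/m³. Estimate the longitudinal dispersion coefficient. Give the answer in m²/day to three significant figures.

0.332 m²/day

At the plume center C_max = M/(n_e·A·√(4πDt)), so D = M²/(4πt·(n_e·A·C_max)²).
n_e·A·C_max = 0.44 × 90 × 0.088 = 3.485 kg/m.
D = 20²/(4π × 7.9 × 3.485²) = 0.332 m²/day.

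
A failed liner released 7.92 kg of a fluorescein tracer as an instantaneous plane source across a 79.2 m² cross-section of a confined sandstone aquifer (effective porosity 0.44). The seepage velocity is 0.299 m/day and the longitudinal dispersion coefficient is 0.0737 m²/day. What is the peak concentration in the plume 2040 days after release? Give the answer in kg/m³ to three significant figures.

0.00523 kg/m³

The peak of an instantaneous 1D plume sits at x = vt; there the Gaussian factor is 1 and C_max = M/(n_e·A·√(4πDt)), where n_e·A is the pore area the mass is dissolved in.
√(4πDt) = √(4π × 0.0737 × 2040) = 43.47 m, so C_max = 7.92/(0.44 × 79.2 × 43.47) = 0.00523 kg/m³.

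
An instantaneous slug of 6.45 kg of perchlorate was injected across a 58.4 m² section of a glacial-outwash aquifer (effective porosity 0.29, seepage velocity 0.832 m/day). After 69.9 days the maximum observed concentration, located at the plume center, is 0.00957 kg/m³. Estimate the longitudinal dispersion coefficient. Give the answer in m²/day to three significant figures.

1.80 m²/day

At the plume center C_max = M/(n_e·A·√(4πDt)), so D = M²/(4πt·(n_e·A·C_max)²).
n_e·A·C_max = 0.29 × 58.4 × 0.00957 = 0.1621 kg/m.
D = 6.45²/(4π × 69.9 × 0.1621²) = 1.80 m²/day.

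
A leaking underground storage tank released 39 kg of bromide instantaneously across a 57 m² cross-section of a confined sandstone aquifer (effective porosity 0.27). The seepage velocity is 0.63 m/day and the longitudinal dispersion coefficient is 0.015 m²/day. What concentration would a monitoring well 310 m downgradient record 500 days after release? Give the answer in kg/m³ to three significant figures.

0.113 kg/m³

For an instantaneous plane source, C(x,t) = M/(n_e·A·√(4πDt)) · exp(−(x−vt)²/(4Dt)), with n_e·A the pore (flow) area.
Plume center vt = 0.63 × 500 = 315 m, so the well at 310 m is 5 m upgradient of the peak.
√(4πDt) = 9.708 m, giving peak height M/(n_e·A·√(4πDt)) = 39/(0.27 × 57 × 9.708) = 0.2610 kg/m³.
(x−vt)²/(4Dt) = (-5)²/(4 × 0.015 × 500) = 0.8333; exp(−0.8333) = 0.4346.
C = 0.2610 × 0.4346 = 0.113 kg/m³.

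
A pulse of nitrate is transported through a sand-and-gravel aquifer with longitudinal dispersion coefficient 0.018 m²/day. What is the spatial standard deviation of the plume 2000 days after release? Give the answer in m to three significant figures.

8.49 m

Dispersive spreading gives a Gaussian with σ² = 2Dt; advection only shifts the center.
σ = √(2 × 0.018 × 2000) = 8.49 m.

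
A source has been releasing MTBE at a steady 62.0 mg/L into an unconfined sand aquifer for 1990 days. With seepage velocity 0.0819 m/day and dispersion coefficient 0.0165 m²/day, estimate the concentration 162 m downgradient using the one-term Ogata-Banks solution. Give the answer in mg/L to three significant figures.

For a continuous step input, C/C₀ ≈ ½·erfc((x−vt)/(2√(Dt))).
vt = 0.0819 × 1990 = 162.981 m and 2√(Dt) = 2√(0.0165 × 1990) = 11.46 m.
Argument (x−vt)/(2√(Dt)) = (162 − 162.981)/11.46 = -0.08560; ½·erfc(-0.08560) = 0.5482.
C = 62.0 × 0.5482 = 34.0 mg/L.

34.0 mg/L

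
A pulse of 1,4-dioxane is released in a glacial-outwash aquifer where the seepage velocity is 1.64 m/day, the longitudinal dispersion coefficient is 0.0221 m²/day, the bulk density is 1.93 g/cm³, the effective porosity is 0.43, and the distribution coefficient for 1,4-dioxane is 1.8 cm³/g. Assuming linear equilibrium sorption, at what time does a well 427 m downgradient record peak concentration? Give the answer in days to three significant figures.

Retardation factor R = 1 + ρ_b·K_d/n = 1 + 1.93 × 1.8/0.43 = 9.079.
Sorption retards both mechanisms: v_R = v/R = 0.1806 m/day, D_R = D/R = 0.002434 m²/day.
Peak time from v_R²t² + 2D_R t − x² = 0: t = (√(D_R² + v_R²x²) − D_R)/v_R².
√(D_R² + v_R²x²) = √(0.002434² + 0.1806² × 427²) = 77.12; v_R² = 0.03262.
t = (77.12 − 0.002434)/0.03262 = 2360 days.

2360 days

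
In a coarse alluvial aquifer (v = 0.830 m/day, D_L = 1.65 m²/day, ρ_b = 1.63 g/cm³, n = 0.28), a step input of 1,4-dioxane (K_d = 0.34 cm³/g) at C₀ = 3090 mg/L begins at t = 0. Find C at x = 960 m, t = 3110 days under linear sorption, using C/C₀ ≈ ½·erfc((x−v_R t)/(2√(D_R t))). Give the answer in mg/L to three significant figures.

171 mg/L

Retardation factor R = 1 + ρ_b·K_d/n = 1 + 1.63 × 0.34/0.28 = 2.979.
Sorption retards both mechanisms: v_R = v/R = 0.2786 m/day, D_R = D/R = 0.5539 m²/day.
v_R·t = 0.2786 × 3110 = 866.446 m; 2√(D_R t) = 83.01 m; argument = (960 − 866.446)/83.01 = 1.127.
C = C₀ × ½·erfc(1.127) = 3090 × 0.05549 = 171 mg/L.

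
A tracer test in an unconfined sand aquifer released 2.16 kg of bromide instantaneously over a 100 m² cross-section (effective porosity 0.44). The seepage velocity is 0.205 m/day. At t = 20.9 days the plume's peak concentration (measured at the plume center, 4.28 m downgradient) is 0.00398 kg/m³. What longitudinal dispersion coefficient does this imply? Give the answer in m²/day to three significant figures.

At the plume center C_max = M/(n_e·A·√(4πDt)), so D = M²/(4πt·(n_e·A·C_max)²).
n_e·A·C_max = 0.44 × 100 × 0.00398 = 0.1751 kg/m.
D = 2.16²/(4π × 20.9 × 0.1751²) = 0.579 m²/day.

0.579 m²/day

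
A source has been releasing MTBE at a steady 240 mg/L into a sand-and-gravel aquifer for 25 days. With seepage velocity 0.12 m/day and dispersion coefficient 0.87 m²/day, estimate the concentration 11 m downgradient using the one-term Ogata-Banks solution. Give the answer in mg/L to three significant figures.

27.0 mg/L

For a continuous step input, C/C₀ ≈ ½·erfc((x−vt)/(2√(Dt))).
vt = 0.12 × 25 = 3 m and 2√(Dt) = 2√(0.87 × 25) = 9.327 m.
Argument (x−vt)/(2√(Dt)) = (11 − 3)/9.327 = 0.8577; ½·erfc(0.8577) = 0.1126.
C = 240 × 0.1126 = 27.0 mg/L.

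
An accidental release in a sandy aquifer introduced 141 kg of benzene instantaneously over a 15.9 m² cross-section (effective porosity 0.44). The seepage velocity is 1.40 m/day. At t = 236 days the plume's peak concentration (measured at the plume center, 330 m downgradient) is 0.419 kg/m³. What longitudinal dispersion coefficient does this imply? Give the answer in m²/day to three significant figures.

At the plume center C_max = M/(n_e·A·√(4πDt)), so D = M²/(4πt·(n_e·A·C_max)²).
n_e·A·C_max = 0.44 × 15.9 × 0.419 = 2.931 kg/m.
D = 141²/(4π × 236 × 2.931²) = 0.780 m²/day.

0.780 m²/day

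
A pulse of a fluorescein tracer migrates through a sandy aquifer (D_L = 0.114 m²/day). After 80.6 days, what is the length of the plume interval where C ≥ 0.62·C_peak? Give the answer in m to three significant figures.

8.38 m

The plume is Gaussian with σ = √(2Dt) = √(2 × 0.114 × 80.6) = 4.287 m.
C/C_peak = exp(−Δx²/(2σ²)) = 0.62 ⇒ Δx = σ·√(−2 ln 0.62) = 4.287 × 0.9778 = 4.192 m.
Width = 2Δx = 8.38 m.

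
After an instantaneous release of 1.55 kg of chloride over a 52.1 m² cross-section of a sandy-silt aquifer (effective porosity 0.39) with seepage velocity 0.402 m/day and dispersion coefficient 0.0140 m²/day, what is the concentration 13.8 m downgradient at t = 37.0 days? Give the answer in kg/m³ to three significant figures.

For an instantaneous plane source, C(x,t) = M/(n_e·A·√(4πDt)) · exp(−(x−vt)²/(4Dt)), with n_e·A the pore (flow) area.
Plume center vt = 0.402 × 37.0 = 14.874 m, so the well at 13.8 m is 1.074 m upgradient of the peak.
√(4πDt) = 2.551 m, giving peak height M/(n_e·A·√(4πDt)) = 1.55/(0.39 × 52.1 × 2.551) = 0.02990 kg/m³.
(x−vt)²/(4Dt) = (-1.074)²/(4 × 0.0140 × 37.0) = 0.5567; exp(−0.5567) = 0.5731.
C = 0.02990 × 0.5731 = 0.0171 kg/m³.

0.0171 kg/m³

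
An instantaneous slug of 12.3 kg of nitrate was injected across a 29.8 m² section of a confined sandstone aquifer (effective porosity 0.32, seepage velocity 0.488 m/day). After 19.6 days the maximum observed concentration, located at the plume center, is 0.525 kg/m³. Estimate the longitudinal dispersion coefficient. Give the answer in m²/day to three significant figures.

0.0245 m²/day

At the plume center C_max = M/(n_e·A·√(4πDt)), so D = M²/(4πt·(n_e·A·C_max)²).
n_e·A·C_max = 0.32 × 29.8 × 0.525 = 5.006 kg/m.
D = 12.3²/(4π × 19.6 × 5.006²) = 0.0245 m²/day.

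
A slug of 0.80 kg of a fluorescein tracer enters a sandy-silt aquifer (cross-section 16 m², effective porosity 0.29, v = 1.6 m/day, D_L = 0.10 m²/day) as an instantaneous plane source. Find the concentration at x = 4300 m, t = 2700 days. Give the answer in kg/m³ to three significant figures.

For an instantaneous plane source, C(x,t) = M/(n_e·A·√(4πDt)) · exp(−(x−vt)²/(4Dt)), with n_e·A the pore (flow) area.
Plume center vt = 1.6 × 2700 = 4320 m, so the well at 4300 m is 20 m upgradient of the peak.
√(4πDt) = 58.25 m, giving peak height M/(n_e·A·√(4πDt)) = 0.80/(0.29 × 16 × 58.25) = 0.002960 kg/m³.
(x−vt)²/(4Dt) = (-20)²/(4 × 0.10 × 2700) = 0.3704; exp(−0.3704) = 0.6905.
C = 0.002960 × 0.6905 = 0.00204 kg/m³.

0.00204 kg/m³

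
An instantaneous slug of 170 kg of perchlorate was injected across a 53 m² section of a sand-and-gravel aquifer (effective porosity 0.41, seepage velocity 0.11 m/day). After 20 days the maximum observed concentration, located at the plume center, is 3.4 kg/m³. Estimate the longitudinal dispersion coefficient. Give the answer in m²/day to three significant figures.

At the plume center C_max = M/(n_e·A·√(4πDt)), so D = M²/(4πt·(n_e·A·C_max)²).
n_e·A·C_max = 0.41 × 53 × 3.4 = 73.88 kg/m.
D = 170²/(4π × 20 × 73.88²) = 0.0211 m²/day.

0.0211 m²/day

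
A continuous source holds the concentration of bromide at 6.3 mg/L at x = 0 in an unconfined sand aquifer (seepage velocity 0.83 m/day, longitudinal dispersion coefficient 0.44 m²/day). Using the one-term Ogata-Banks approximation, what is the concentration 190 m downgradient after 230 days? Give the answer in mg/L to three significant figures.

For a continuous step input, C/C₀ ≈ ½·erfc((x−vt)/(2√(Dt))).
vt = 0.83 × 230 = 190.9 m and 2√(Dt) = 2√(0.44 × 230) = 20.12 m.
Argument (x−vt)/(2√(Dt)) = (190 − 190.9)/20.12 = -0.04473; ½·erfc(-0.04473) = 0.5252.
C = 6.3 × 0.5252 = 3.31 mg/L.

3.31 mg/L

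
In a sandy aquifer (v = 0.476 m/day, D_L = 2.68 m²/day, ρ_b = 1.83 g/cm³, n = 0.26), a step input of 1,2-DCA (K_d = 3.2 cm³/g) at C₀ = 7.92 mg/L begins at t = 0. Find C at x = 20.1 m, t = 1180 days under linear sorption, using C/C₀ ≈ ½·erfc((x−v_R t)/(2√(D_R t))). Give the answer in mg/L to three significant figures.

4.68 mg/L

Retardation factor R = 1 + ρ_b·K_d/n = 1 + 1.83 × 3.2/0.26 = 23.52.
Sorption retards both mechanisms: v_R = v/R = 0.02024 m/day, D_R = D/R = 0.1139 m²/day.
v_R·t = 0.02024 × 1180 = 23.8832 m; 2√(D_R t) = 23.19 m; argument = (20.1 − 23.8832)/23.19 = -0.1631.
C = C₀ × ½·erfc(-0.1631) = 7.92 × 0.5912 = 4.68 mg/L.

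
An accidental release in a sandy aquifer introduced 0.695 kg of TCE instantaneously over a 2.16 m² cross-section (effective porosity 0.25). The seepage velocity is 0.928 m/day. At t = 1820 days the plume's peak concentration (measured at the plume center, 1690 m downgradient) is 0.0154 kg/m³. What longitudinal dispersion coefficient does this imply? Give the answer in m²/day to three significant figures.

0.305 m²/day

At the plume center C_max = M/(n_e·A·√(4πDt)), so D = M²/(4πt·(n_e·A·C_max)²).
n_e·A·C_max = 0.25 × 2.16 × 0.0154 = 0.008316 kg/m.
D = 0.695²/(4π × 1820 × 0.008316²) = 0.305 m²/day.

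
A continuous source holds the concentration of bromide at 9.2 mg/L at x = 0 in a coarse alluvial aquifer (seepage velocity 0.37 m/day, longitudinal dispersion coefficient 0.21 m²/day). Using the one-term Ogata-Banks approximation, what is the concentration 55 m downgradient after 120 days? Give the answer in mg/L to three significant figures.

For a continuous step input, C/C₀ ≈ ½·erfc((x−vt)/(2√(Dt))).
vt = 0.37 × 120 = 44.4 m and 2√(Dt) = 2√(0.21 × 120) = 10.04 m.
Argument (x−vt)/(2√(Dt)) = (55 − 44.4)/10.04 = 1.056; ½·erfc(1.056) = 0.06767.
C = 9.2 × 0.06767 = 0.623 mg/L.

0.623 mg/L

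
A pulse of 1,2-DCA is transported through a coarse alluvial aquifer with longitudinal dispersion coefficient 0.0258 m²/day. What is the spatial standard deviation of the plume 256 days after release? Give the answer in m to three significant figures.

3.63 m

Dispersive spreading gives a Gaussian with σ² = 2Dt; advection only shifts the center.
σ = √(2 × 0.0258 × 256) = 3.63 m.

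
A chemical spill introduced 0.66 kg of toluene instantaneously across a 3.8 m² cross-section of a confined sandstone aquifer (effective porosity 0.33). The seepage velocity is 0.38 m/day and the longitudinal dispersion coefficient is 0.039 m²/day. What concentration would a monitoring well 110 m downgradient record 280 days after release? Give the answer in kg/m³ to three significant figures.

For an instantaneous plane source, C(x,t) = M/(n_e·A·√(4πDt)) · exp(−(x−vt)²/(4Dt)), with n_e·A the pore (flow) area.
Plume center vt = 0.38 × 280 = 106.4 m, so the well at 110 m is 3.6 m downgradient of the peak.
√(4πDt) = 11.71 m, giving peak height M/(n_e·A·√(4πDt)) = 0.66/(0.33 × 3.8 × 11.71) = 0.04495 kg/m³.
(x−vt)²/(4Dt) = (3.6)²/(4 × 0.039 × 280) = 0.2967; exp(−0.2967) = 0.7433.
C = 0.04495 × 0.7433 = 0.0334 kg/m³.

0.0334 kg/m³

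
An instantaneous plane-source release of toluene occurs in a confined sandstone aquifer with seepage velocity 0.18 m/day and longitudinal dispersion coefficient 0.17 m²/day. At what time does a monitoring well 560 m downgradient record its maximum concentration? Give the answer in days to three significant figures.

3110 days

For the 1D instantaneous-source solution, setting ∂C/∂t = 0 at fixed x gives v²t² + 2Dt − x² = 0, so t = (√(D² + v²x²) − D)/v².
√(D² + v²x²) = √(0.17² + 0.18² × 560²) = 100.8; v² = 0.0324.
t = (100.8 − 0.17)/0.0324 = 3110 days (vs. the pure-advection estimate x/v = 3110 d).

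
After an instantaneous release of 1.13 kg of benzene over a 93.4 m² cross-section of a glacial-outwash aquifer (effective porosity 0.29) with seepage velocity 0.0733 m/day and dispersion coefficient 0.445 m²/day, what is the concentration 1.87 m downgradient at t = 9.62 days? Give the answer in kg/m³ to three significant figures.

For an instantaneous plane source, C(x,t) = M/(n_e·A·√(4πDt)) · exp(−(x−vt)²/(4Dt)), with n_e·A the pore (flow) area.
Plume center vt = 0.0733 × 9.62 = 0.705146 m, so the well at 1.87 m is 1.164854 m downgradient of the peak.
√(4πDt) = 7.335 m, giving peak height M/(n_e·A·√(4πDt)) = 1.13/(0.29 × 93.4 × 7.335) = 0.005688 kg/m³.
(x−vt)²/(4Dt) = (1.164854)²/(4 × 0.445 × 9.62) = 0.07924; exp(−0.07924) = 0.9238.
C = 0.005688 × 0.9238 = 0.00525 kg/m³.

0.00525 kg/m³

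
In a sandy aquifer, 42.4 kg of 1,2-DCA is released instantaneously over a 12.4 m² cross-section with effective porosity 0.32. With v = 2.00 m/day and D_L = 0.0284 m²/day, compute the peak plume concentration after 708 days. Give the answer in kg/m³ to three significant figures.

The peak of an instantaneous 1D plume sits at x = vt; there the Gaussian factor is 1 and C_max = M/(n_e·A·√(4πDt)), where n_e·A is the pore area the mass is dissolved in.
√(4πDt) = √(4π × 0.0284 × 708) = 15.90 m, so C_max = 42.4/(0.32 × 12.4 × 15.90) = 0.672 kg/m³.

0.672 kg/m³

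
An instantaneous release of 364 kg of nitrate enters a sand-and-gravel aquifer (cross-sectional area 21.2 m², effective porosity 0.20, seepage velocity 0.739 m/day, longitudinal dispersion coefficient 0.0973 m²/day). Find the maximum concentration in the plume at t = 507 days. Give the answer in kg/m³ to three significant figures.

3.45 kg/m³

The peak of an instantaneous 1D plume sits at x = vt; there the Gaussian factor is 1 and C_max = M/(n_e·A·√(4πDt)), where n_e·A is the pore area the mass is dissolved in.
√(4πDt) = √(4π × 0.0973 × 507) = 24.90 m, so C_max = 364/(0.20 × 21.2 × 24.90) = 3.45 kg/m³.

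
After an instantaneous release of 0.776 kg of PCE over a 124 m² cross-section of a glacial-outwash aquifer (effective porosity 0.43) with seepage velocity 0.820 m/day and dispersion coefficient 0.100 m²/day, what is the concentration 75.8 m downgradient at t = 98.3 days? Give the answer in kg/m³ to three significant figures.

For an instantaneous plane source, C(x,t) = M/(n_e·A·√(4πDt)) · exp(−(x−vt)²/(4Dt)), with n_e·A the pore (flow) area.
Plume center vt = 0.820 × 98.3 = 80.606 m, so the well at 75.8 m is 4.806 m upgradient of the peak.
√(4πDt) = 11.11 m, giving peak height M/(n_e·A·√(4πDt)) = 0.776/(0.43 × 124 × 11.11) = 0.001310 kg/m³.
(x−vt)²/(4Dt) = (-4.806)²/(4 × 0.100 × 98.3) = 0.5874; exp(−0.5874) = 0.5558.
C = 0.001310 × 0.5558 = 0.000728 kg/m³.

0.000728 kg/m³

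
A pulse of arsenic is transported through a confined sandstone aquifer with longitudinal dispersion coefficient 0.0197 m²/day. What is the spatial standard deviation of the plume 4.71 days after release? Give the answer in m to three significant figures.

0.431 m

Dispersive spreading gives a Gaussian with σ² = 2Dt; advection only shifts the center.
σ = √(2 × 0.0197 × 4.71) = 0.431 m.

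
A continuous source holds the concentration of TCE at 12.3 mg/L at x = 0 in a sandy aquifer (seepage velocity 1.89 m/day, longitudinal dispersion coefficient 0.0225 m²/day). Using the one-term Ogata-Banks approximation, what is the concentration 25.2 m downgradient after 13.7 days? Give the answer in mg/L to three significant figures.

For a continuous step input, C/C₀ ≈ ½·erfc((x−vt)/(2√(Dt))).
vt = 1.89 × 13.7 = 25.893 m and 2√(Dt) = 2√(0.0225 × 13.7) = 1.110 m.
Argument (x−vt)/(2√(Dt)) = (25.2 − 25.893)/1.110 = -0.6243; ½·erfc(-0.6243) = 0.8114.
C = 12.3 × 0.8114 = 9.98 mg/L.

9.98 mg/L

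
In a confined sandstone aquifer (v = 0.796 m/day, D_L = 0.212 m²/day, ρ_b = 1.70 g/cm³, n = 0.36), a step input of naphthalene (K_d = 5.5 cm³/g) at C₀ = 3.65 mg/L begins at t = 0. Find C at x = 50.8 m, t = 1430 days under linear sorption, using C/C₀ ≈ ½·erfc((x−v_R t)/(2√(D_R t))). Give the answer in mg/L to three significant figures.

0.127 mg/L

Retardation factor R = 1 + ρ_b·K_d/n = 1 + 1.70 × 5.5/0.36 = 26.97.
Sorption retards both mechanisms: v_R = v/R = 0.02951 m/day, D_R = D/R = 0.007861 m²/day.
v_R·t = 0.02951 × 1430 = 42.1993 m; 2√(D_R t) = 6.706 m; argument = (50.8 − 42.1993)/6.706 = 1.283.
C = C₀ × ½·erfc(1.283) = 3.65 × 0.03481 = 0.127 mg/L.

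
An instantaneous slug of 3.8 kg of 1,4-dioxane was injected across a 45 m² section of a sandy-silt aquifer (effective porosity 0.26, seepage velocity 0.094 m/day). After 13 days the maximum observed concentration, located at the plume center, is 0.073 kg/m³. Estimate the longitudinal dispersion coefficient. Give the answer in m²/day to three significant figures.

At the plume center C_max = M/(n_e·A·√(4πDt)), so D = M²/(4πt·(n_e·A·C_max)²).
n_e·A·C_max = 0.26 × 45 × 0.073 = 0.8541 kg/m.
D = 3.8²/(4π × 13 × 0.8541²) = 0.121 m²/day.

0.121 m²/day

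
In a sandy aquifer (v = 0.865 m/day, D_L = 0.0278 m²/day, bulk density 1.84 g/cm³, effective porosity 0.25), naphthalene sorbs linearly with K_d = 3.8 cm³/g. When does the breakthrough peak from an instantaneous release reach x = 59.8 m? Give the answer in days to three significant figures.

2000 days

Retardation factor R = 1 + ρ_b·K_d/n = 1 + 1.84 × 3.8/0.25 = 28.97.
Sorption retards both mechanisms: v_R = v/R = 0.02986 m/day, D_R = D/R = 0.0009596 m²/day.
Peak time from v_R²t² + 2D_R t − x² = 0: t = (√(D_R² + v_R²x²) − D_R)/v_R².
√(D_R² + v_R²x²) = √(0.0009596² + 0.02986² × 59.8²) = 1.786; v_R² = 0.0008916.
t = (1.786 − 0.0009596)/0.0008916 = 2000 days.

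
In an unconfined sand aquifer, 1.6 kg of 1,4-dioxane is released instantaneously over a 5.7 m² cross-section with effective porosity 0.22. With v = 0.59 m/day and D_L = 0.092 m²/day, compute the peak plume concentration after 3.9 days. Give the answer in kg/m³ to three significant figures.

The peak of an instantaneous 1D plume sits at x = vt; there the Gaussian factor is 1 and C_max = M/(n_e·A·√(4πDt)), where n_e·A is the pore area the mass is dissolved in.
√(4πDt) = √(4π × 0.092 × 3.9) = 2.123 m, so C_max = 1.6/(0.22 × 5.7 × 2.123) = 0.601 kg/m³.

0.601 kg/m³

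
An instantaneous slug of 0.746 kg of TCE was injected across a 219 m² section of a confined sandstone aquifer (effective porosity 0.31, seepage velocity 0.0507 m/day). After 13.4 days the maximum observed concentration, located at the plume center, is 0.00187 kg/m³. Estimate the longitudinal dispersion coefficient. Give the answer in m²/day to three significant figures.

0.205 m²/day

At the plume center C_max = M/(n_e·A·√(4πDt)), so D = M²/(4πt·(n_e·A·C_max)²).
n_e·A·C_max = 0.31 × 219 × 0.00187 = 0.1270 kg/m.
D = 0.746²/(4π × 13.4 × 0.1270²) = 0.205 m²/day.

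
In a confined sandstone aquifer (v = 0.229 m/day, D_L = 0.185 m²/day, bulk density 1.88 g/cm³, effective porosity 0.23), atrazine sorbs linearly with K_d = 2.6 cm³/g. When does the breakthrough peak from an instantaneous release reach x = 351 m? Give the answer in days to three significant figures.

Retardation factor R = 1 + ρ_b·K_d/n = 1 + 1.88 × 2.6/0.23 = 22.25.
Sorption retards both mechanisms: v_R = v/R = 0.01029 m/day, D_R = D/R = 0.008315 m²/day.
Peak time from v_R²t² + 2D_R t − x² = 0: t = (√(D_R² + v_R²x²) − D_R)/v_R².
√(D_R² + v_R²x²) = √(0.008315² + 0.01029² × 351²) = 3.612; v_R² = 0.0001059.
t = (3.612 − 0.008315)/0.0001059 = 34000 days.

34000 days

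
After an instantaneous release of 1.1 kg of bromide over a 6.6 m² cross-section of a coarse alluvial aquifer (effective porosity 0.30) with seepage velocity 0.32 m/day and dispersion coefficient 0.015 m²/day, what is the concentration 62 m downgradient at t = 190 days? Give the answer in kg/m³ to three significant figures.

0.0818 kg/m³

For an instantaneous plane source, C(x,t) = M/(n_e·A·√(4πDt)) · exp(−(x−vt)²/(4Dt)), with n_e·A the pore (flow) area.
Plume center vt = 0.32 × 190 = 60.8 m, so the well at 62 m is 1.2 m downgradient of the peak.
√(4πDt) = 5.984 m, giving peak height M/(n_e·A·√(4πDt)) = 1.1/(0.30 × 6.6 × 5.984) = 0.09284 kg/m³.
(x−vt)²/(4Dt) = (1.2)²/(4 × 0.015 × 190) = 0.1263; exp(−0.1263) = 0.8814.
C = 0.09284 × 0.8814 = 0.0818 kg/m³.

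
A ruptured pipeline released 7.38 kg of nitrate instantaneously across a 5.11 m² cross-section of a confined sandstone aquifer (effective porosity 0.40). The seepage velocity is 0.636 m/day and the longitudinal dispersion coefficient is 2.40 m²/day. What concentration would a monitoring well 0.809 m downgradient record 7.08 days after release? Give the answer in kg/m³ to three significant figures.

0.202 kg/m³

For an instantaneous plane source, C(x,t) = M/(n_e·A·√(4πDt)) · exp(−(x−vt)²/(4Dt)), with n_e·A the pore (flow) area.
Plume center vt = 0.636 × 7.08 = 4.50288 m, so the well at 0.809 m is 3.69388 m upgradient of the peak.
√(4πDt) = 14.61 m, giving peak height M/(n_e·A·√(4πDt)) = 7.38/(0.40 × 5.11 × 14.61) = 0.2471 kg/m³.
(x−vt)²/(4Dt) = (-3.69388)²/(4 × 2.40 × 7.08) = 0.2008; exp(−0.2008) = 0.8181.
C = 0.2471 × 0.8181 = 0.202 kg/m³.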